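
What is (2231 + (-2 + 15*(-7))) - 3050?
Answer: -926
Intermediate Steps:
(2231 + (-2 + 15*(-7))) - 3050 = (2231 + (-2 - 105)) - 3050 = (2231 - 107) - 3050 = 2124 - 3050 = -926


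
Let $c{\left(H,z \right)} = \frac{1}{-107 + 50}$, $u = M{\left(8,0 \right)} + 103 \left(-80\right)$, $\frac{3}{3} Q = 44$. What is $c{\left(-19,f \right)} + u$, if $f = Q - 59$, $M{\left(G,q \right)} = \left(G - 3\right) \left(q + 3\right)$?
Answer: $- \frac{468826}{57} \approx -8225.0$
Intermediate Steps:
$Q = 44$
$M{\left(G,q \right)} = \left(-3 + G\right) \left(3 + q\right)$
$f = -15$ ($f = 44 - 59 = -15$)
$u = -8225$ ($u = \left(-9 - 0 + 3 \cdot 8 + 8 \cdot 0\right) + 103 \left(-80\right) = \left(-9 + 0 + 24 + 0\right) - 8240 = 15 - 8240 = -8225$)
$c{\left(H,z \right)} = - \frac{1}{57}$ ($c{\left(H,z \right)} = \frac{1}{-57} = - \frac{1}{57}$)
$c{\left(-19,f \right)} + u = - \frac{1}{57} - 8225 = - \frac{468826}{57}$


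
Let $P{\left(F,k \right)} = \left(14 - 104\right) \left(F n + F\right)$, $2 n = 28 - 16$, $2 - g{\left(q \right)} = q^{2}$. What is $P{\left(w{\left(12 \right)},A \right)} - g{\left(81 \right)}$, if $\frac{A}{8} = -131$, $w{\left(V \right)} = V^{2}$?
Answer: $-84161$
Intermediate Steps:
$g{\left(q \right)} = 2 - q^{2}$
$n = 6$ ($n = \frac{28 - 16}{2} = \frac{1}{2} \cdot 12 = 6$)
$A = -1048$ ($A = 8 \left(-131\right) = -1048$)
$P{\left(F,k \right)} = - 630 F$ ($P{\left(F,k \right)} = \left(14 - 104\right) \left(F 6 + F\right) = - 90 \left(6 F + F\right) = - 90 \cdot 7 F = - 630 F$)
$P{\left(w{\left(12 \right)},A \right)} - g{\left(81 \right)} = - 630 \cdot 12^{2} - \left(2 - 81^{2}\right) = \left(-630\right) 144 - \left(2 - 6561\right) = -90720 - \left(2 - 6561\right) = -90720 - -6559 = -90720 + 6559 = -84161$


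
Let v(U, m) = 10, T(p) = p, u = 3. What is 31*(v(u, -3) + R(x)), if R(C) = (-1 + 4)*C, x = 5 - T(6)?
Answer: 217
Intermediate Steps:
x = -1 (x = 5 - 1*6 = 5 - 6 = -1)
R(C) = 3*C
31*(v(u, -3) + R(x)) = 31*(10 + 3*(-1)) = 31*(10 - 3) = 31*7 = 217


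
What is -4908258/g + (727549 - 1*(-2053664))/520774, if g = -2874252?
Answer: 439583340807/62368154627 ≈ 7.0482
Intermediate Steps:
-4908258/g + (727549 - 1*(-2053664))/520774 = -4908258/(-2874252) + (727549 - 1*(-2053664))/520774 = -4908258*(-1/2874252) + (727549 + 2053664)*(1/520774) = 818043/479042 + 2781213*(1/520774) = 818043/479042 + 2781213/520774 = 439583340807/62368154627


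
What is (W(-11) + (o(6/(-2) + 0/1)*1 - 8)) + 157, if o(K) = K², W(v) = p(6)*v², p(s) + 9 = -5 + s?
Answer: -810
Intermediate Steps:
p(s) = -14 + s (p(s) = -9 + (-5 + s) = -14 + s)
W(v) = -8*v² (W(v) = (-14 + 6)*v² = -8*v²)
(W(-11) + (o(6/(-2) + 0/1)*1 - 8)) + 157 = (-8*(-11)² + ((6/(-2) + 0/1)²*1 - 8)) + 157 = (-8*121 + ((6*(-½) + 0*1)²*1 - 8)) + 157 = (-968 + ((-3 + 0)²*1 - 8)) + 157 = (-968 + ((-3)²*1 - 8)) + 157 = (-968 + (9*1 - 8)) + 157 = (-968 + (9 - 8)) + 157 = (-968 + 1) + 157 = -967 + 157 = -810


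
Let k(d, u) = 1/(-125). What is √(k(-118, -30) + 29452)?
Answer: √18407495/25 ≈ 171.62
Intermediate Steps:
k(d, u) = -1/125
√(k(-118, -30) + 29452) = √(-1/125 + 29452) = √(3681499/125) = √18407495/25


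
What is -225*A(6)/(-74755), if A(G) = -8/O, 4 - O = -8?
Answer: -30/14951 ≈ -0.0020066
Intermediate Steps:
O = 12 (O = 4 - 1*(-8) = 4 + 8 = 12)
A(G) = -2/3 (A(G) = -8/12 = -8*1/12 = -2/3)
-225*A(6)/(-74755) = -225*(-2/3)/(-74755) = 150*(-1/74755) = -30/14951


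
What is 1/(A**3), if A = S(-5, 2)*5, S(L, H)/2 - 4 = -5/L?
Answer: 1/125000 ≈ 8.0000e-6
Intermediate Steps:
S(L, H) = 8 - 10/L (S(L, H) = 8 + 2*(-5/L) = 8 - 10/L)
A = 50 (A = (8 - 10/(-5))*5 = (8 - 10*(-1/5))*5 = (8 + 2)*5 = 10*5 = 50)
1/(A**3) = 1/(50**3) = 1/125000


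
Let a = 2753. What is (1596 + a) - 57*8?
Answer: 3893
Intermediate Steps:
(1596 + a) - 57*8 = (1596 + 2753) - 57*8 = 4349 - 456 = 3893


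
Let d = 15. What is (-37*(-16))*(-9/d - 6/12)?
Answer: -3256/5 ≈ -651.20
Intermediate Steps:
(-37*(-16))*(-9/d - 6/12) = (-37*(-16))*(-9/15 - 6/12) = 592*(-9*1/15 - 6*1/12) = 592*(-3/5 - 1/2) = 592*(-11/10) = -3256/5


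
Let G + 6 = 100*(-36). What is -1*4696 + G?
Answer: -8302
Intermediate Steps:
G = -3606 (G = -6 + 100*(-36) = -6 - 3600 = -3606)
-1*4696 + G = -1*4696 - 3606 = -4696 - 3606 = -8302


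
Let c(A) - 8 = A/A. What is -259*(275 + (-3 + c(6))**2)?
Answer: -80549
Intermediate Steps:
c(A) = 9 (c(A) = 8 + A/A = 8 + 1 = 9)
-259*(275 + (-3 + c(6))**2) = -259*(275 + (-3 + 9)**2) = -259*(275 + 6**2) = -259*(275 + 36) = -259*311 = -80549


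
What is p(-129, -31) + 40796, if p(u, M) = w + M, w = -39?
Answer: 40726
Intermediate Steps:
p(u, M) = -39 + M
p(-129, -31) + 40796 = (-39 - 31) + 40796 = -70 + 40796 = 40726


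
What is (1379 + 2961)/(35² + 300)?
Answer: 868/305 ≈ 2.8459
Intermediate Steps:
(1379 + 2961)/(35² + 300) = 4340/(1225 + 300) = 4340/1525 = 4340*(1/1525) = 868/305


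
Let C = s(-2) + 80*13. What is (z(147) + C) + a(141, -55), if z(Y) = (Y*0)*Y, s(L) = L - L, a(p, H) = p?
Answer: 1181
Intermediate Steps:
s(L) = 0
z(Y) = 0 (z(Y) = 0*Y = 0)
C = 1040 (C = 0 + 80*13 = 0 + 1040 = 1040)
(z(147) + C) + a(141, -55) = (0 + 1040) + 141 = 1040 + 141 = 1181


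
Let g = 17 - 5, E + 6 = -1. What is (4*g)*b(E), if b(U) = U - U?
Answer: 0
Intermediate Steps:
E = -7 (E = -6 - 1 = -7)
g = 12
b(U) = 0
(4*g)*b(E) = (4*12)*0 = 48*0 = 0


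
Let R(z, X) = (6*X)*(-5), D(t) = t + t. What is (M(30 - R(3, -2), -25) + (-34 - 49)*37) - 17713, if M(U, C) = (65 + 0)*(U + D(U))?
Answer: -26634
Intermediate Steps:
D(t) = 2*t
R(z, X) = -30*X
M(U, C) = 195*U (M(U, C) = (65 + 0)*(U + 2*U) = 65*(3*U) = 195*U)
(M(30 - R(3, -2), -25) + (-34 - 49)*37) - 17713 = (195*(30 - (-30)*(-2)) + (-34 - 49)*37) - 17713 = (195*(30 - 1*60) - 83*37) - 17713 = (195*(30 - 60) - 3071) - 17713 = (195*(-30) - 3071) - 17713 = (-5850 - 3071) - 17713 = -8921 - 17713 = -26634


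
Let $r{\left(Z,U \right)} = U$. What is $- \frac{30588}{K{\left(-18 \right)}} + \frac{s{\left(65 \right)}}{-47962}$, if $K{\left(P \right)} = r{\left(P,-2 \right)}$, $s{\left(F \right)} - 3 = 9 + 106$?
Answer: $\frac{366765355}{23981} \approx 15294.0$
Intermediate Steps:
$s{\left(F \right)} = 118$ ($s{\left(F \right)} = 3 + \left(9 + 106\right) = 3 + 115 = 118$)
$K{\left(P \right)} = -2$
$- \frac{30588}{K{\left(-18 \right)}} + \frac{s{\left(65 \right)}}{-47962} = - \frac{30588}{-2} + \frac{118}{-47962} = \left(-30588\right) \left(- \frac{1}{2}\right) + 118 \left(- \frac{1}{47962}\right) = 15294 - \frac{59}{23981} = \frac{366765355}{23981}$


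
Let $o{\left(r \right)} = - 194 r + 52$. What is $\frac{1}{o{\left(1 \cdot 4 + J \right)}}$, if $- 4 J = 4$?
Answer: $- \frac{1}{530} \approx -0.0018868$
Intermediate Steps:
$J = -1$ ($J = \left(- \frac{1}{4}\right) 4 = -1$)
$o{\left(r \right)} = 52 - 194 r$
$\frac{1}{o{\left(1 \cdot 4 + J \right)}} = \frac{1}{52 - 194 \left(1 \cdot 4 - 1\right)} = \frac{1}{52 - 194 \left(4 - 1\right)} = \frac{1}{52 - 582} = \frac{1}{-530} = - \frac{1}{530}$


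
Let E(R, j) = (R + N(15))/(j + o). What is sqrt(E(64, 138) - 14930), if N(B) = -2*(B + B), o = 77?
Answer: I*sqrt(690138390)/215 ≈ 122.19*I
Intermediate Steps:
N(B) = -4*B
E(R, j) = (-60 + R)/(77 + j) (E(R, j) = (R - 4*15)/(j + 77) = (R - 60)/(77 + j) = (-60 + R)/(77 + j))
sqrt(E(64, 138) - 14930) = sqrt((-60 + 64)/(77 + 138) - 14930) = sqrt(4/215 - 14930) = sqrt(-3209946/215) = I*sqrt(690138390)/215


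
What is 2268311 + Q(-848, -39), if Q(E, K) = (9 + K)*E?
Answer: 2293751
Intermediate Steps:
Q(E, K) = E*(9 + K)
2268311 + Q(-848, -39) = 2268311 - 848*(9 - 39) = 2268311 - 848*(-30) = 2268311 + 25440 = 2293751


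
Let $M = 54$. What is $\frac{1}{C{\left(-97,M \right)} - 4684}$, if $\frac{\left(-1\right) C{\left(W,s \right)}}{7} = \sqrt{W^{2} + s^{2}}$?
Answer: $- \frac{4684}{21335931} + \frac{35 \sqrt{493}}{21335931} \approx -0.00018311$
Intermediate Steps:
$C{\left(W,s \right)} = - 7 \sqrt{W^{2} + s^{2}}$
$\frac{1}{C{\left(-97,M \right)} - 4684} = \frac{1}{- 7 \sqrt{\left(-97\right)^{2} + 54^{2}} - 4684} = \frac{1}{- 7 \sqrt{9409 + 2916} - 4684} = \frac{1}{- 7 \sqrt{12325} - 4684} = \frac{1}{- 7 \cdot 5 \sqrt{493} - 4684} = \frac{1}{- 35 \sqrt{493} - 4684} = \frac{1}{-4684 - 35 \sqrt{493}}$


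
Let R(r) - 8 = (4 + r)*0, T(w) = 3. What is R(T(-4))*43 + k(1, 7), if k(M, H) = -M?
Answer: 343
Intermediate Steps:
R(r) = 8 (R(r) = 8 + (4 + r)*0 = 8 + 0 = 8)
R(T(-4))*43 + k(1, 7) = 8*43 - 1*1 = 344 - 1 = 343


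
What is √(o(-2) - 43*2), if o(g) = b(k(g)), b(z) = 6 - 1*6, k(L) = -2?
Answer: I*√86 ≈ 9.2736*I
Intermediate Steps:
b(z) = 0 (b(z) = 6 - 6 = 0)
o(g) = 0
√(o(-2) - 43*2) = √(0 - 43*2) = √(0 - 86) = √(-86) = I*√86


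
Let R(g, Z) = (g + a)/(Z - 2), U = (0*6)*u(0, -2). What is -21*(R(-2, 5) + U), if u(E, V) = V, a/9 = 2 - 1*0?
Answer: -112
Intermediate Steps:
a = 18 (a = 9*(2 - 1*0) = 9*(2 + 0) = 9*2 = 18)
U = 0 (U = (0*6)*(-2) = 0*(-2) = 0)
R(g, Z) = (18 + g)/(-2 + Z) (R(g, Z) = (g + 18)/(Z - 2) = (18 + g)/(-2 + Z))
-21*(R(-2, 5) + U) = -21*((18 - 2)/(-2 + 5) + 0) = -21*(16/3 + 0) = -21*16/3 = -112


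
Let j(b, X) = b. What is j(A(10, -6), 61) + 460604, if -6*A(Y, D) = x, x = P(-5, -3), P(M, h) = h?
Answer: 921209/2 ≈ 4.6060e+5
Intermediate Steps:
x = -3
A(Y, D) = 1/2 (A(Y, D) = -1/6*(-3) = 1/2)
j(A(10, -6), 61) + 460604 = 1/2 + 460604 = 921209/2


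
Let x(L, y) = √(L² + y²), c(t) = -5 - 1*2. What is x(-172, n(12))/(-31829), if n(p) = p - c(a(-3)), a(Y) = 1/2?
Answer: -√29945/31829 ≈ -0.0054367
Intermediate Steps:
a(Y) = ½
c(t) = -7 (c(t) = -5 - 2 = -7)
n(p) = 7 + p (n(p) = p - 1*(-7) = p + 7 = 7 + p)
x(-172, n(12))/(-31829) = √((-172)² + (7 + 12)²)/(-31829) = √(29584 + 19²)*(-1/31829) = √(29584 + 361)*(-1/31829) = √29945*(-1/31829) = -√29945/31829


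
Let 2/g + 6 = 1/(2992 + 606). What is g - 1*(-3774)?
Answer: 81462142/21587 ≈ 3773.7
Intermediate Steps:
g = -7196/21587 (g = 2/(-6 + 1/(2992 + 606)) = 2/(-6 + 1/3598) = 2/(-21587/3598) = 2*(-3598/21587) = -7196/21587 ≈ -0.33335)
g - 1*(-3774) = -7196/21587 - 1*(-3774) = -7196/21587 + 3774 = 81462142/21587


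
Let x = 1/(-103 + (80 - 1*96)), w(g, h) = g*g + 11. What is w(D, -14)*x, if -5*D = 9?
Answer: -356/2975 ≈ -0.11966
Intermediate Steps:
D = -9/5 (D = -⅕*9 = -9/5 ≈ -1.8000)
w(g, h) = 11 + g² (w(g, h) = g² + 11 = 11 + g²)
x = -1/119 (x = 1/(-103 + (80 - 96)) = 1/(-103 - 16) = 1/(-119) = -1/119 ≈ -0.0084034)
w(D, -14)*x = (11 + (-9/5)²)*(-1/119) = (11 + 81/25)*(-1/119) = (356/25)*(-1/119) = -356/2975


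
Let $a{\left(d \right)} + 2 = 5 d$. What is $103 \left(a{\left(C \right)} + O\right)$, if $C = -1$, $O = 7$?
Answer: $0$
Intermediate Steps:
$a{\left(d \right)} = -2 + 5 d$
$103 \left(a{\left(C \right)} + O\right) = 103 \left(\left(-2 + 5 \left(-1\right)\right) + 7\right) = 103 \left(\left(-2 - 5\right) + 7\right) = 103 \left(-7 + 7\right) = 103 \cdot 0 = 0$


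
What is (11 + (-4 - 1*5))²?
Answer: 4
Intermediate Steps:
(11 + (-4 - 1*5))² = (11 + (-4 - 5))² = (11 - 9)² = 2² = 4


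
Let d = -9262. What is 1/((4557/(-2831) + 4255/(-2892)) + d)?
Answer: -8187252/75855552773 ≈ -0.00010793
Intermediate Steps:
1/((4557/(-2831) + 4255/(-2892)) + d) = 1/((4557/(-2831) + 4255/(-2892)) - 9262) = 1/((4557*(-1/2831) + 4255*(-1/2892)) - 9262) = 1/((-4557/2831 - 4255/2892) - 9262) = 1/(-25224749/8187252 - 9262) = 1/(-75855552773/8187252) = -8187252/75855552773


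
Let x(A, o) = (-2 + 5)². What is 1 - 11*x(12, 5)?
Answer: -98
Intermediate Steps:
x(A, o) = 9 (x(A, o) = 3² = 9)
1 - 11*x(12, 5) = 1 - 11*9 = 1 - 99 = -98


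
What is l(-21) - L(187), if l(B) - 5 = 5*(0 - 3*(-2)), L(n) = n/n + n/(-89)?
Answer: 3213/89 ≈ 36.101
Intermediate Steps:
L(n) = 1 - n/89 (L(n) = 1 + n*(-1/89) = 1 - n/89)
l(B) = 35 (l(B) = 5 + 5*(0 - 3*(-2)) = 5 + 5*(0 + 6) = 5 + 5*6 = 5 + 30 = 35)
l(-21) - L(187) = 35 - (1 - 1/89*187) = 35 - (1 - 187/89) = 35 - 1*(-98/89) = 35 + 98/89 = 3213/89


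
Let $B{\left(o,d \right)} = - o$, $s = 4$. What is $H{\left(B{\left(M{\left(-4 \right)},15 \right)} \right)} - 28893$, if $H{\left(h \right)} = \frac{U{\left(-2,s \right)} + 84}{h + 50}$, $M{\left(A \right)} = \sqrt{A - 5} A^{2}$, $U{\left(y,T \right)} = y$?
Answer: $- \frac{34699468}{1201} + \frac{984 i}{1201} \approx -28892.0 + 0.81932 i$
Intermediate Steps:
$M{\left(A \right)} = A^{2} \sqrt{-5 + A}$ ($M{\left(A \right)} = \sqrt{-5 + A} A^{2} = A^{2} \sqrt{-5 + A}$)
$H{\left(h \right)} = \frac{82}{50 + h}$ ($H{\left(h \right)} = \frac{-2 + 84}{h + 50} = \frac{82}{50 + h}$)
$H{\left(B{\left(M{\left(-4 \right)},15 \right)} \right)} - 28893 = \frac{82}{50 - \left(-4\right)^{2} \sqrt{-5 - 4}} - 28893 = \frac{82}{50 - 16 \sqrt{-9}} - 28893 = \frac{82}{50 - 16 \cdot 3 i} - 28893 = \frac{82}{50 - 48 i} - 28893 = 82 \frac{50 + 48 i}{4804} - 28893 = \frac{41 \left(50 + 48 i\right)}{2402} - 28893 = -28893 + \frac{41 \left(50 + 48 i\right)}{2402}$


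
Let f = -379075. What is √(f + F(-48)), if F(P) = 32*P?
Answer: I*√380611 ≈ 616.94*I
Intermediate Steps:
√(f + F(-48)) = √(-379075 + 32*(-48)) = √(-379075 - 1536) = √(-380611) = I*√380611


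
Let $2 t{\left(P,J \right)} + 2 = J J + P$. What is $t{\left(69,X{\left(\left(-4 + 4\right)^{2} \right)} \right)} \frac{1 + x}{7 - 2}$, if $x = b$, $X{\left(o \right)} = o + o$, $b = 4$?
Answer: $\frac{67}{2} \approx 33.5$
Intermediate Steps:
$X{\left(o \right)} = 2 o$
$x = 4$
$t{\left(P,J \right)} = -1 + \frac{P}{2} + \frac{J^{2}}{2}$ ($t{\left(P,J \right)} = -1 + \frac{J J + P}{2} = -1 + \frac{J^{2} + P}{2} = -1 + \frac{P + J^{2}}{2} = -1 + \left(\frac{P}{2} + \frac{J^{2}}{2}\right) = -1 + \frac{P}{2} + \frac{J^{2}}{2}$)
$t{\left(69,X{\left(\left(-4 + 4\right)^{2} \right)} \right)} \frac{1 + x}{7 - 2} = \left(-1 + \frac{1}{2} \cdot 69 + \frac{\left(2 \left(-4 + 4\right)^{2}\right)^{2}}{2}\right) \frac{1 + 4}{7 - 2} = \left(-1 + \frac{69}{2} + \frac{\left(2 \cdot 0^{2}\right)^{2}}{2}\right) \frac{5}{5} = \left(-1 + \frac{69}{2} + \frac{\left(2 \cdot 0\right)^{2}}{2}\right) 5 \cdot \frac{1}{5} = \left(-1 + \frac{69}{2} + \frac{0^{2}}{2}\right) 1 = \left(-1 + \frac{69}{2} + \frac{1}{2} \cdot 0\right) 1 = \left(-1 + \frac{69}{2} + 0\right) 1 = \frac{67}{2} \cdot 1 = \frac{67}{2}$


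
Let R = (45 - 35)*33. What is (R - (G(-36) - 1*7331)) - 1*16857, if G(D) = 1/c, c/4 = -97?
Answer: -3568047/388 ≈ -9196.0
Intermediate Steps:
c = -388 (c = 4*(-97) = -388)
G(D) = -1/388 (G(D) = 1/(-388) = -1/388)
R = 330 (R = 10*33 = 330)
(R - (G(-36) - 1*7331)) - 1*16857 = (330 - (-1/388 - 1*7331)) - 1*16857 = (330 - (-1/388 - 7331)) - 16857 = (330 - 1*(-2844429/388)) - 16857 = (330 + 2844429/388) - 16857 = 2972469/388 - 16857 = -3568047/388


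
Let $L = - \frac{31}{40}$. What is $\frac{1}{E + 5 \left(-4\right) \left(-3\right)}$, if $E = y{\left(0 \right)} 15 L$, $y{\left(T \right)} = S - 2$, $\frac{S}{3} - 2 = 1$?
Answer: $- \frac{8}{171} \approx -0.046784$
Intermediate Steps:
$S = 9$ ($S = 6 + 3 \cdot 1 = 6 + 3 = 9$)
$L = - \frac{31}{40}$ ($L = \left(-31\right) \frac{1}{40} = - \frac{31}{40} \approx -0.775$)
$y{\left(T \right)} = 7$ ($y{\left(T \right)} = 9 - 2 = 7$)
$E = - \frac{651}{8}$ ($E = 7 \cdot 15 \left(- \frac{31}{40}\right) = 105 \left(- \frac{31}{40}\right) = - \frac{651}{8} \approx -81.375$)
$\frac{1}{E + 5 \left(-4\right) \left(-3\right)} = \frac{1}{- \frac{651}{8} + 5 \left(-4\right) \left(-3\right)} = \frac{1}{- \frac{651}{8} - -60} = \frac{1}{- \frac{651}{8} + 60} = \frac{1}{- \frac{171}{8}} = - \frac{8}{171}$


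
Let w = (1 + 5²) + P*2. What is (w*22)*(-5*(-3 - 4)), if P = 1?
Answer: 21560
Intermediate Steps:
w = 28 (w = (1 + 5²) + 1*2 = (1 + 25) + 2 = 26 + 2 = 28)
(w*22)*(-5*(-3 - 4)) = (28*22)*(-5*(-3 - 4)) = 616*(-5*(-7)) = 616*35 = 21560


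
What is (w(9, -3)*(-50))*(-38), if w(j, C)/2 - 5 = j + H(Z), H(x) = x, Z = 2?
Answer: 60800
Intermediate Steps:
w(j, C) = 14 + 2*j (w(j, C) = 10 + 2*(j + 2) = 10 + 2*(2 + j) = 10 + (4 + 2*j) = 14 + 2*j)
(w(9, -3)*(-50))*(-38) = ((14 + 2*9)*(-50))*(-38) = ((14 + 18)*(-50))*(-38) = (32*(-50))*(-38) = -1600*(-38) = 60800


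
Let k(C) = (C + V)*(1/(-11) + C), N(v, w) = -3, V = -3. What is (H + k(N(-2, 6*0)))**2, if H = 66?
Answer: 864900/121 ≈ 7147.9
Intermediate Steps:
k(C) = (-3 + C)*(-1/11 + C) (k(C) = (C - 3)*(1/(-11) + C) = (-3 + C)*(-1/11 + C))
(H + k(N(-2, 6*0)))**2 = (66 + (3/11 + (-3)**2 - 34/11*(-3)))**2 = (66 + (3/11 + 9 + 102/11))**2 = (66 + 204/11)**2 = (930/11)**2 = 864900/121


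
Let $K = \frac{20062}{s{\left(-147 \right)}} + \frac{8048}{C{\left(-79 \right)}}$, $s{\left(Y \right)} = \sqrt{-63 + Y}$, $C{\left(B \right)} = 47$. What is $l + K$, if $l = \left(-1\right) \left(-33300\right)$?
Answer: $\frac{1573148}{47} - \frac{1433 i \sqrt{210}}{15} \approx 33471.0 - 1384.4 i$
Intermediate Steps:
$l = 33300$
$K = \frac{8048}{47} - \frac{1433 i \sqrt{210}}{15}$ ($K = \frac{20062}{\sqrt{-63 - 147}} + \frac{8048}{47} = \frac{20062}{\sqrt{-210}} + 8048 \cdot \frac{1}{47} = \frac{20062}{i \sqrt{210}} + \frac{8048}{47} = 20062 \left(- \frac{i \sqrt{210}}{210}\right) + \frac{8048}{47} = - \frac{1433 i \sqrt{210}}{15} + \frac{8048}{47} = \frac{8048}{47} - \frac{1433 i \sqrt{210}}{15} \approx 171.23 - 1384.4 i$)
$l + K = 33300 + \left(\frac{8048}{47} - \frac{1433 i \sqrt{210}}{15}\right) = \frac{1573148}{47} - \frac{1433 i \sqrt{210}}{15}$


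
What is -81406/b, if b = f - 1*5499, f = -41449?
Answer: 40703/23474 ≈ 1.7340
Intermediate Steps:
b = -46948 (b = -41449 - 1*5499 = -41449 - 5499 = -46948)
-81406/b = -81406/(-46948) = -81406*(-1/46948) = 40703/23474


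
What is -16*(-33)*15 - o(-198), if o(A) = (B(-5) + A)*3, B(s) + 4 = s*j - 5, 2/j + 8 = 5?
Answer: 8531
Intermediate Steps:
j = -2/3 (j = 2/(-8 + 5) = 2/(-3) = 2*(-1/3) = -2/3 ≈ -0.66667)
B(s) = -9 - 2*s/3 (B(s) = -4 + (s*(-2/3) - 5) = -4 + (-2*s/3 - 5) = -4 + (-5 - 2*s/3) = -9 - 2*s/3)
o(A) = -17 + 3*A (o(A) = ((-9 - 2/3*(-5)) + A)*3 = ((-9 + 10/3) + A)*3 = (-17/3 + A)*3 = -17 + 3*A)
-16*(-33)*15 - o(-198) = -16*(-33)*15 - (-17 + 3*(-198)) = 528*15 - (-17 - 594) = 7920 - 1*(-611) = 7920 + 611 = 8531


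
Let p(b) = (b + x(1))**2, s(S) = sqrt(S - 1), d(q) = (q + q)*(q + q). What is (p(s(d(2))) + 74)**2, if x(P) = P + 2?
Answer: 10144 + 1176*sqrt(15) ≈ 14699.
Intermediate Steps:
x(P) = 2 + P
d(q) = 4*q**2 (d(q) = (2*q)*(2*q) = 4*q**2)
s(S) = sqrt(-1 + S)
p(b) = (3 + b)**2 (p(b) = (b + (2 + 1))**2 = (b + 3)**2 = (3 + b)**2)
(p(s(d(2))) + 74)**2 = ((3 + sqrt(-1 + 4*2**2))**2 + 74)**2 = ((3 + sqrt(-1 + 4*4))**2 + 74)**2 = ((3 + sqrt(-1 + 16))**2 + 74)**2 = ((3 + sqrt(15))**2 + 74)**2 = (74 + (3 + sqrt(15))**2)**2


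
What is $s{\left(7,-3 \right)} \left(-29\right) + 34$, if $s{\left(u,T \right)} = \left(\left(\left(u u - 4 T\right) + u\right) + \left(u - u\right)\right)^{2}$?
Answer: $-134062$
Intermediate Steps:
$s{\left(u,T \right)} = \left(u + u^{2} - 4 T\right)^{2}$ ($s{\left(u,T \right)} = \left(\left(\left(u^{2} - 4 T\right) + u\right) + 0\right)^{2} = \left(\left(u + u^{2} - 4 T\right) + 0\right)^{2} = \left(u + u^{2} - 4 T\right)^{2}$)
$s{\left(7,-3 \right)} \left(-29\right) + 34 = \left(7 + 7^{2} - -12\right)^{2} \left(-29\right) + 34 = \left(7 + 49 + 12\right)^{2} \left(-29\right) + 34 = 68^{2} \left(-29\right) + 34 = 4624 \left(-29\right) + 34 = -134096 + 34 = -134062$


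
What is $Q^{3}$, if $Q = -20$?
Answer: $-8000$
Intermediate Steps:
$Q^{3} = \left(-20\right)^{3} = -8000$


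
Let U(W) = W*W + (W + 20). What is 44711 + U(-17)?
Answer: 45003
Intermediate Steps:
U(W) = 20 + W + W² (U(W) = W² + (20 + W) = 20 + W + W²)
44711 + U(-17) = 44711 + (20 - 17 + (-17)²) = 44711 + (20 - 17 + 289) = 44711 + 292 = 45003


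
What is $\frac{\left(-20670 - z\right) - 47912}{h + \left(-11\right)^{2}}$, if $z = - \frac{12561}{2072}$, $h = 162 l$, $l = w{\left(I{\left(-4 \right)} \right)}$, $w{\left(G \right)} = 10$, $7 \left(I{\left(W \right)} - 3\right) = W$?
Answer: $- \frac{142089343}{3607352} \approx -39.389$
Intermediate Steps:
$I{\left(W \right)} = 3 + \frac{W}{7}$
$l = 10$
$h = 1620$ ($h = 162 \cdot 10 = 1620$)
$z = - \frac{12561}{2072}$ ($z = \left(-12561\right) \frac{1}{2072} = - \frac{12561}{2072} \approx -6.0623$)
$\frac{\left(-20670 - z\right) - 47912}{h + \left(-11\right)^{2}} = \frac{\left(-20670 - - \frac{12561}{2072}\right) - 47912}{1620 + \left(-11\right)^{2}} = \frac{\left(-20670 + \frac{12561}{2072}\right) - 47912}{1620 + 121} = \frac{- \frac{42815679}{2072} - 47912}{1741} = \left(- \frac{142089343}{2072}\right) \frac{1}{1741} = - \frac{142089343}{3607352}$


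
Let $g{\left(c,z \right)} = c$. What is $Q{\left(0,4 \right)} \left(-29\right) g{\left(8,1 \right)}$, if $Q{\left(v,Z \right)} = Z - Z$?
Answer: $0$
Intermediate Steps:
$Q{\left(v,Z \right)} = 0$
$Q{\left(0,4 \right)} \left(-29\right) g{\left(8,1 \right)} = 0 \left(-29\right) 8 = 0 \cdot 8 = 0$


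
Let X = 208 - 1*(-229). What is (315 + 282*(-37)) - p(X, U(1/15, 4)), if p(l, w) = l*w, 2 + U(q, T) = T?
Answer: -10993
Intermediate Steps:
X = 437 (X = 208 + 229 = 437)
U(q, T) = -2 + T
(315 + 282*(-37)) - p(X, U(1/15, 4)) = (315 + 282*(-37)) - 437*(-2 + 4) = (315 - 10434) - 437*2 = -10119 - 1*874 = -10119 - 874 = -10993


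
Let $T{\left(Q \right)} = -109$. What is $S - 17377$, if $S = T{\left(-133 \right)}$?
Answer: $-17486$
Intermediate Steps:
$S = -109$
$S - 17377 = -109 - 17377 = -17486$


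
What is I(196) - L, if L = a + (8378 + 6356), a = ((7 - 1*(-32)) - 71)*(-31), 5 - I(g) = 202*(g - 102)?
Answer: -34709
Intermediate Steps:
I(g) = 20609 - 202*g (I(g) = 5 - 202*(g - 102) = 5 - 202*(-102 + g) = 5 - (-20604 + 202*g) = 5 + (20604 - 202*g) = 20609 - 202*g)
a = 992 (a = ((7 + 32) - 71)*(-31) = (39 - 71)*(-31) = -32*(-31) = 992)
L = 15726 (L = 992 + (8378 + 6356) = 992 + 14734 = 15726)
I(196) - L = (20609 - 202*196) - 1*15726 = (20609 - 39592) - 15726 = -18983 - 15726 = -34709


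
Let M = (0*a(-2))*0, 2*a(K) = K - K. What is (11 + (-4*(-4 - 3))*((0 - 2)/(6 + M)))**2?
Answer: 25/9 ≈ 2.7778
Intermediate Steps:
a(K) = 0 (a(K) = (K - K)/2 = (1/2)*0 = 0)
M = 0 (M = (0*0)*0 = 0*0 = 0)
(11 + (-4*(-4 - 3))*((0 - 2)/(6 + M)))**2 = (11 + (-4*(-4 - 3))*((0 - 2)/(6 + 0)))**2 = (11 + (-4*(-7))*(-2/6))**2 = (11 + 28*(-2*1/6))**2 = (11 + 28*(-1/3))**2 = (11 - 28/3)**2 = (5/3)**2 = 25/9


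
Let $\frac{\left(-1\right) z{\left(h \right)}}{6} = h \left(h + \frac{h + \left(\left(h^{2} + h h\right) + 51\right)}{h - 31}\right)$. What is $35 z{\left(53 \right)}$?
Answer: $- \frac{38331720}{11} \approx -3.4847 \cdot 10^{6}$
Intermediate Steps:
$z{\left(h \right)} = - 6 h \left(h + \frac{51 + h + 2 h^{2}}{-31 + h}\right)$ ($z{\left(h \right)} = - 6 h \left(h + \frac{h + \left(\left(h^{2} + h h\right) + 51\right)}{h - 31}\right) = - 6 h \left(h + \frac{h + \left(\left(h^{2} + h^{2}\right) + 51\right)}{-31 + h}\right) = - 6 h \left(h + \frac{h + \left(2 h^{2} + 51\right)}{-31 + h}\right) = - 6 h \left(h + \frac{h + \left(51 + 2 h^{2}\right)}{-31 + h}\right) = - 6 h \left(h + \frac{51 + h + 2 h^{2}}{-31 + h}\right)$)
$35 z{\left(53 \right)} = 35 \cdot 18 \cdot 53 \frac{1}{-31 + 53} \left(-17 - 53^{2} + 10 \cdot 53\right) = 35 \cdot 18 \cdot 53 \cdot \frac{1}{22} \left(-17 - 2809 + 530\right) = 35 \cdot 18 \cdot 53 \cdot \frac{1}{22} \left(-2296\right) = 35 \left(- \frac{1095192}{11}\right) = - \frac{38331720}{11}$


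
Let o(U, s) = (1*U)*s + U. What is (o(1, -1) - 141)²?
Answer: 19881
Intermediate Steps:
o(U, s) = U + U*s (o(U, s) = U*s + U = U + U*s)
(o(1, -1) - 141)² = (1*(1 - 1) - 141)² = (1*0 - 141)² = (0 - 141)² = (-141)² = 19881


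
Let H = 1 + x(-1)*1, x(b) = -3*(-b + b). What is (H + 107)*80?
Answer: 8640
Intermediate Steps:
x(b) = 0 (x(b) = -3*0 = 0)
H = 1 (H = 1 + 0*1 = 1 + 0 = 1)
(H + 107)*80 = (1 + 107)*80 = 108*80 = 8640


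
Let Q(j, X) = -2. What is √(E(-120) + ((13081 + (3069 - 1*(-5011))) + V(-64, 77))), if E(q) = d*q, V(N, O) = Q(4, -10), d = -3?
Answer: 3*√2391 ≈ 146.69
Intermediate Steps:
V(N, O) = -2
E(q) = -3*q
√(E(-120) + ((13081 + (3069 - 1*(-5011))) + V(-64, 77))) = √(-3*(-120) + ((13081 + (3069 - 1*(-5011))) - 2)) = √(360 + ((13081 + (3069 + 5011)) - 2)) = √(360 + ((13081 + 8080) - 2)) = √(360 + (21161 - 2)) = √(360 + 21159) = √21519 = 3*√2391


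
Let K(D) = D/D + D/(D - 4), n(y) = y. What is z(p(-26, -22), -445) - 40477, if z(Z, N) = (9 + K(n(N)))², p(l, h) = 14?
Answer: -8135849452/201601 ≈ -40356.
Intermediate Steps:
K(D) = 1 + D/(-4 + D)
z(Z, N) = (9 + 2*(-2 + N)/(-4 + N))²
z(p(-26, -22), -445) - 40477 = (-40 + 11*(-445))²/(-4 - 445)² - 40477 = (-40 - 4895)²/(-449)² - 40477 = (-4935)²*(1/201601) - 40477 = 24354225*(1/201601) - 40477 = 24354225/201601 - 40477 = -8135849452/201601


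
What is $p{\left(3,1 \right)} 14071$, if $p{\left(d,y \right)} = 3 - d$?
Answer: $0$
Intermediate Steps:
$p{\left(3,1 \right)} 14071 = \left(3 - 3\right) 14071 = 0 \cdot 14071 = 0$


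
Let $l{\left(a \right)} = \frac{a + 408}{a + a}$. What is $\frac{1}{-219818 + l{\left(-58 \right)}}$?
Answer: $- \frac{58}{12749619} \approx -4.5492 \cdot 10^{-6}$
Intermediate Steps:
$l{\left(a \right)} = \frac{408 + a}{2 a}$
$\frac{1}{-219818 + l{\left(-58 \right)}} = \frac{1}{-219818 + \frac{408 - 58}{2 \left(-58\right)}} = \frac{1}{-219818 + \frac{1}{2} \left(- \frac{1}{58}\right) 350} = \frac{1}{-219818 - \frac{175}{58}} = \frac{1}{- \frac{12749619}{58}} = - \frac{58}{12749619}$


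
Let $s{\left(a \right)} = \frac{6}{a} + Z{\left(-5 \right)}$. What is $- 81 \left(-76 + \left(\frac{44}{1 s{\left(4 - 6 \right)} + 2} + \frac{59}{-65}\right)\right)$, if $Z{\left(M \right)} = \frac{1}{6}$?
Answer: $\frac{682911}{65} \approx 10506.0$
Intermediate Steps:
$Z{\left(M \right)} = \frac{1}{6}$
$s{\left(a \right)} = \frac{1}{6} + \frac{6}{a}$ ($s{\left(a \right)} = \frac{6}{a} + \frac{1}{6} = \frac{1}{6} + \frac{6}{a}$)
$- 81 \left(-76 + \left(\frac{44}{1 s{\left(4 - 6 \right)} + 2} + \frac{59}{-65}\right)\right) = - 81 \left(-76 + \left(\frac{44}{1 \frac{36 + \left(4 - 6\right)}{6 \left(4 - 6\right)} + 2} + \frac{59}{-65}\right)\right) = - 81 \left(-76 + \left(\frac{44}{1 \frac{36 + \left(4 - 6\right)}{6 \left(4 - 6\right)} + 2} + 59 \left(- \frac{1}{65}\right)\right)\right) = - 81 \left(-76 + \left(\frac{44}{1 \frac{36 - 2}{6 \left(-2\right)} + 2} - \frac{59}{65}\right)\right) = - 81 \left(-76 + \left(\frac{44}{1 \cdot \frac{1}{6} \left(- \frac{1}{2}\right) 34 + 2} - \frac{59}{65}\right)\right) = - 81 \left(-76 + \left(\frac{44}{1 \left(- \frac{17}{6}\right) + 2} - \frac{59}{65}\right)\right) = - 81 \left(-76 + \left(\frac{44}{- \frac{17}{6} + 2} - \frac{59}{65}\right)\right) = - 81 \left(-76 + \left(\frac{44}{- \frac{5}{6}} - \frac{59}{65}\right)\right) = - 81 \left(-76 + \left(44 \left(- \frac{6}{5}\right) - \frac{59}{65}\right)\right) = - 81 \left(-76 - \frac{3491}{65}\right) = \left(-81\right) \left(- \frac{8431}{65}\right) = \frac{682911}{65}$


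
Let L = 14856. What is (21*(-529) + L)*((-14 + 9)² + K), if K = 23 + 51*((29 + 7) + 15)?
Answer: 9925803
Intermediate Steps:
K = 2624 (K = 23 + 51*(36 + 15) = 23 + 51*51 = 23 + 2601 = 2624)
(21*(-529) + L)*((-14 + 9)² + K) = (21*(-529) + 14856)*((-14 + 9)² + 2624) = (-11109 + 14856)*((-5)² + 2624) = 3747*(25 + 2624) = 3747*2649 = 9925803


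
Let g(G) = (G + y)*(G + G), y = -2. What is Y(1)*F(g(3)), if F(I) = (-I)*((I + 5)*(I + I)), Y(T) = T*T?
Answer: -792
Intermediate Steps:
g(G) = 2*G*(-2 + G) (g(G) = (G - 2)*(G + G) = (-2 + G)*(2*G) = 2*G*(-2 + G))
Y(T) = T**2
F(I) = -2*I**2*(5 + I) (F(I) = (-I)*((5 + I)*(2*I)) = (-I)*(2*I*(5 + I)) = -2*I**2*(5 + I))
Y(1)*F(g(3)) = 1**2*(2*(2*3*(-2 + 3))**2*(-5 - 2*3*(-2 + 3))) = 1*(2*(2*3*1)**2*(-5 - 2*3)) = 1*(2*6**2*(-5 - 1*6)) = 1*(2*36*(-5 - 6)) = 1*(2*36*(-11)) = 1*(-792) = -792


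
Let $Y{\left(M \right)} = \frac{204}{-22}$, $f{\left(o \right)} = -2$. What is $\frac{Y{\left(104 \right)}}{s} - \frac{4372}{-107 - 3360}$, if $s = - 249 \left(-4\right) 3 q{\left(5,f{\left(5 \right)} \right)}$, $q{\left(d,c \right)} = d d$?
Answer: $\frac{598686461}{474805650} \approx 1.2609$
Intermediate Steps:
$q{\left(d,c \right)} = d^{2}$
$Y{\left(M \right)} = - \frac{102}{11}$ ($Y{\left(M \right)} = 204 \left(- \frac{1}{22}\right) = - \frac{102}{11}$)
$s = 74700$ ($s = - 249 \left(-4\right) 3 \cdot 5^{2} = - 249 \left(\left(-12\right) 25\right) = \left(-249\right) \left(-300\right) = 74700$)
$\frac{Y{\left(104 \right)}}{s} - \frac{4372}{-107 - 3360} = - \frac{102}{11 \cdot 74700} - \frac{4372}{-107 - 3360} = \left(- \frac{102}{11}\right) \frac{1}{74700} - \frac{4372}{-107 - 3360} = - \frac{17}{136950} - \frac{4372}{-3467} = - \frac{17}{136950} - - \frac{4372}{3467} = - \frac{17}{136950} + \frac{4372}{3467} = \frac{598686461}{474805650}$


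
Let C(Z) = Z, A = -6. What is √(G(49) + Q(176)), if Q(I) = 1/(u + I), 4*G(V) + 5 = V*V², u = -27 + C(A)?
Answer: √601425682/143 ≈ 171.50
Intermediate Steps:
u = -33 (u = -27 - 6 = -33)
G(V) = -5/4 + V³/4 (G(V) = -5/4 + (V*V²)/4 = -5/4 + V³/4)
Q(I) = 1/(-33 + I)
√(G(49) + Q(176)) = √((-5/4 + (¼)*49³) + 1/(-33 + 176)) = √((-5/4 + (¼)*117649) + 1/143) = √((-5/4 + 117649/4) + 1/143) = √(29411 + 1/143) = √(4205774/143) = √601425682/143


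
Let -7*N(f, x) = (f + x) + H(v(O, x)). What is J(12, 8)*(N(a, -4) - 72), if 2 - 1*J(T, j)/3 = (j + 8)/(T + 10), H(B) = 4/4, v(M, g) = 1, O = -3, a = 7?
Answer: -3048/11 ≈ -277.09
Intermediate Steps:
H(B) = 1 (H(B) = 4*(1/4) = 1)
J(T, j) = 6 - 3*(8 + j)/(10 + T) (J(T, j) = 6 - 3*(j + 8)/(T + 10) = 6 - 3*(8 + j)/(10 + T))
N(f, x) = -1/7 - f/7 - x/7 (N(f, x) = -((f + x) + 1)/7 = -(1 + f + x)/7 = -1/7 - f/7 - x/7)
J(12, 8)*(N(a, -4) - 72) = (3*(12 - 1*8 + 2*12)/(10 + 12))*((-1/7 - 1/7*7 - 1/7*(-4)) - 72) = (3*(12 - 8 + 24)/22)*((-1/7 - 1 + 4/7) - 72) = (3*(1/22)*28)*(-4/7 - 72) = (42/11)*(-508/7) = -3048/11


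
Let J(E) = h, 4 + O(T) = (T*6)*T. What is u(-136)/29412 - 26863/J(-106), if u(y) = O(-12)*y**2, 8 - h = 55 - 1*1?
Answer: 8847653/7866 ≈ 1124.8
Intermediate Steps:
O(T) = -4 + 6*T**2 (O(T) = -4 + (T*6)*T = -4 + (6*T)*T = -4 + 6*T**2)
h = -46 (h = 8 - (55 - 1*1) = 8 - (55 - 1) = 8 - 1*54 = 8 - 54 = -46)
J(E) = -46
u(y) = 860*y**2 (u(y) = (-4 + 6*(-12)**2)*y**2 = (-4 + 6*144)*y**2 = (-4 + 864)*y**2 = 860*y**2)
u(-136)/29412 - 26863/J(-106) = (860*(-136)**2)/29412 - 26863/(-46) = (860*18496)*(1/29412) - 26863*(-1/46) = 15906560*(1/29412) + 26863/46 = 92480/171 + 26863/46 = 8847653/7866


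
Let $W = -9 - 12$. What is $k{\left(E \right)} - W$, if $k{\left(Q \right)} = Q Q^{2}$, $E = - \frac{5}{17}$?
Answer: $\frac{103048}{4913} \approx 20.975$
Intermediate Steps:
$W = -21$ ($W = -9 - 12 = -21$)
$E = - \frac{5}{17}$ ($E = \left(-5\right) \frac{1}{17} = - \frac{5}{17} \approx -0.29412$)
$k{\left(Q \right)} = Q^{3}$
$k{\left(E \right)} - W = \left(- \frac{5}{17}\right)^{3} - -21 = - \frac{125}{4913} + 21 = \frac{103048}{4913}$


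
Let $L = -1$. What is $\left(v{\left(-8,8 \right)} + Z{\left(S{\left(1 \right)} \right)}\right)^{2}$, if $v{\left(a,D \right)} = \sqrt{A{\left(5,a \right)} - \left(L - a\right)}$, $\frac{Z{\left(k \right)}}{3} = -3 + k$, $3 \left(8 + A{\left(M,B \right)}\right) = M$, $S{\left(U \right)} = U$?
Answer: $\frac{68}{3} - 8 i \sqrt{30} \approx 22.667 - 43.818 i$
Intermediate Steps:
$A{\left(M,B \right)} = -8 + \frac{M}{3}$
$Z{\left(k \right)} = -9 + 3 k$ ($Z{\left(k \right)} = 3 \left(-3 + k\right) = -9 + 3 k$)
$v{\left(a,D \right)} = \sqrt{- \frac{16}{3} + a}$ ($v{\left(a,D \right)} = \sqrt{\left(-8 + \frac{1}{3} \cdot 5\right) + \left(a - -1\right)} = \sqrt{\left(-8 + \frac{5}{3}\right) + \left(a + 1\right)} = \sqrt{- \frac{19}{3} + \left(1 + a\right)} = \sqrt{- \frac{16}{3} + a}$)
$\left(v{\left(-8,8 \right)} + Z{\left(S{\left(1 \right)} \right)}\right)^{2} = \left(\frac{\sqrt{-48 + 9 \left(-8\right)}}{3} + \left(-9 + 3 \cdot 1\right)\right)^{2} = \left(\frac{\sqrt{-48 - 72}}{3} + \left(-9 + 3\right)\right)^{2} = \left(\frac{\sqrt{-120}}{3} - 6\right)^{2} = \left(\frac{2 i \sqrt{30}}{3} - 6\right)^{2} = \left(-6 + \frac{2 i \sqrt{30}}{3}\right)^{2}$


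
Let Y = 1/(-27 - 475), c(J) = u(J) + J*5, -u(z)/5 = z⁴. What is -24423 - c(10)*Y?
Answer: -6155148/251 ≈ -24523.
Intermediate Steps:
u(z) = -5*z⁴
c(J) = -5*J⁴ + 5*J (c(J) = -5*J⁴ + J*5 = -5*J⁴ + 5*J)
Y = -1/502 (Y = 1/(-502) = -1/502 ≈ -0.0019920)
-24423 - c(10)*Y = -24423 - 5*10*(1 - 1*10³)*(-1)/502 = -24423 - 5*10*(1 - 1*1000)*(-1)/502 = -24423 - 5*10*(1 - 1000)*(-1)/502 = -24423 - 5*10*(-999)*(-1)/502 = -24423 - (-49950)*(-1)/502 = -24423 - 1*24975/251 = -24423 - 24975/251 = -6155148/251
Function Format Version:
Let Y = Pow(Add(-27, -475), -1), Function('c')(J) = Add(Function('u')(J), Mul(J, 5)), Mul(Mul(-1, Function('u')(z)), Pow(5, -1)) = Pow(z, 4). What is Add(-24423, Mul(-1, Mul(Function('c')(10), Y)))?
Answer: Rational(-6155148, 251) ≈ -24523.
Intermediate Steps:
Function('u')(z) = Mul(-5, Pow(z, 4))
Function('c')(J) = Add(Mul(-5, Pow(J, 4)), Mul(5, J)) (Function('c')(J) = Add(Mul(-5, Pow(J, 4)), Mul(J, 5)) = Add(Mul(-5, Pow(J, 4)), Mul(5, J)))
Y = Rational(-1, 502) (Y = Pow(-502, -1) = Rational(-1, 502) ≈ -0.0019920)
Add(-24423, Mul(-1, Mul(Function('c')(10), Y))) = Add(-24423, Mul(-1, Mul(Mul(5, 10, Add(1, Mul(-1, Pow(10, 3)))), Rational(-1, 502)))) = Add(-24423, Mul(-1, Mul(Mul(5, 10, Add(1, Mul(-1, 1000))), Rational(-1, 502)))) = Add(-24423, Mul(-1, Mul(Mul(5, 10, Add(1, -1000)), Rational(-1, 502)))) = Add(-24423, Mul(-1, Mul(Mul(5, 10, -999), Rational(-1, 502)))) = Add(-24423, Mul(-1, Mul(-49950, Rational(-1, 502)))) = Add(-24423, Mul(-1, Rational(24975, 251))) = Add(-24423, Rational(-24975, 251)) = Rational(-6155148, 251)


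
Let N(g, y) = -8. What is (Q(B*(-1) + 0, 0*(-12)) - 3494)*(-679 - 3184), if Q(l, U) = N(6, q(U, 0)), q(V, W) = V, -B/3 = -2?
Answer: 13528226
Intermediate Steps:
B = 6 (B = -3*(-2) = 6)
Q(l, U) = -8
(Q(B*(-1) + 0, 0*(-12)) - 3494)*(-679 - 3184) = (-8 - 3494)*(-679 - 3184) = -3502*(-3863) = 13528226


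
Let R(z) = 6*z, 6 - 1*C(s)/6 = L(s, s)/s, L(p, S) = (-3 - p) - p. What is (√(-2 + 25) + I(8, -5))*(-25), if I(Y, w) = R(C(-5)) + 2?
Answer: -6710 - 25*√23 ≈ -6829.9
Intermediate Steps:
L(p, S) = -3 - 2*p
C(s) = 36 - 6*(-3 - 2*s)/s
I(Y, w) = 1342/5 (I(Y, w) = 6*(48 + 18/(-5)) + 2 = 6*(48 + 18*(-⅕)) + 2 = 6*(48 - 18/5) + 2 = 6*(222/5) + 2 = 1332/5 + 2 = 1342/5)
(√(-2 + 25) + I(8, -5))*(-25) = (√(-2 + 25) + 1342/5)*(-25) = (√23 + 1342/5)*(-25) = (1342/5 + √23)*(-25) = -6710 - 25*√23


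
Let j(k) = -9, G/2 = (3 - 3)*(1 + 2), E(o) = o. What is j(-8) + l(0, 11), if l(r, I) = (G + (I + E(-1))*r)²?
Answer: -9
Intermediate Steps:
G = 0 (G = 2*((3 - 3)*(1 + 2)) = 2*(0*3) = 2*0 = 0)
l(r, I) = r²*(-1 + I)² (l(r, I) = (0 + (I - 1)*r)² = (0 + (-1 + I)*r)² = (0 + r*(-1 + I))² = (r*(-1 + I))² = r²*(-1 + I)²)
j(-8) + l(0, 11) = -9 + 0²*(-1 + 11)² = -9 + 0*10² = -9 + 0*100 = -9 + 0 = -9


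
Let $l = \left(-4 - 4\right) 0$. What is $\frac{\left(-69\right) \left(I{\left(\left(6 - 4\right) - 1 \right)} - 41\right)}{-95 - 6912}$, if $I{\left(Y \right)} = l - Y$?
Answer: $- \frac{414}{1001} \approx -0.41359$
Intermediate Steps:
$l = 0$ ($l = \left(-8\right) 0 = 0$)
$I{\left(Y \right)} = - Y$ ($I{\left(Y \right)} = 0 - Y = - Y$)
$\frac{\left(-69\right) \left(I{\left(\left(6 - 4\right) - 1 \right)} - 41\right)}{-95 - 6912} = \frac{\left(-69\right) \left(- (\left(6 - 4\right) - 1) - 41\right)}{-95 - 6912} = \frac{\left(-69\right) \left(- (2 - 1) - 41\right)}{-95 - 6912} = \frac{\left(-69\right) \left(\left(-1\right) 1 - 41\right)}{-7007} = - 69 \left(-1 - 41\right) \left(- \frac{1}{7007}\right) = \left(-69\right) \left(-42\right) \left(- \frac{1}{7007}\right) = 2898 \left(- \frac{1}{7007}\right) = - \frac{414}{1001}$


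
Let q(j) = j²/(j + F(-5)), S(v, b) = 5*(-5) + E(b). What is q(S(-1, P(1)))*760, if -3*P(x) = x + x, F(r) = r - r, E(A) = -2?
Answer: -20520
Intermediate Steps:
F(r) = 0
P(x) = -2*x/3 (P(x) = -(x + x)/3 = -2*x/3)
S(v, b) = -27 (S(v, b) = 5*(-5) - 2 = -25 - 2 = -27)
q(j) = j (q(j) = j²/(j + 0) = j²/j = j)
q(S(-1, P(1)))*760 = -27*760 = -20520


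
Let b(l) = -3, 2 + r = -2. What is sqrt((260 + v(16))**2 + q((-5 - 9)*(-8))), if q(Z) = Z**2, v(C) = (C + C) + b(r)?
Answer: sqrt(96065) ≈ 309.94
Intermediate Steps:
r = -4 (r = -2 - 2 = -4)
v(C) = -3 + 2*C (v(C) = (C + C) - 3 = 2*C - 3 = -3 + 2*C)
sqrt((260 + v(16))**2 + q((-5 - 9)*(-8))) = sqrt((260 + (-3 + 2*16))**2 + ((-5 - 9)*(-8))**2) = sqrt((260 + (-3 + 32))**2 + (-14*(-8))**2) = sqrt((260 + 29)**2 + 112**2) = sqrt(289**2 + 12544) = sqrt(83521 + 12544) = sqrt(96065)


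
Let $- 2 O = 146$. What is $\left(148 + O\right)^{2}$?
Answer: $5625$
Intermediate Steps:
$O = -73$ ($O = \left(- \frac{1}{2}\right) 146 = -73$)
$\left(148 + O\right)^{2} = \left(148 - 73\right)^{2} = 75^{2} = 5625$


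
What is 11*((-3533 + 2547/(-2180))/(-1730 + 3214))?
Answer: -12107051/462160 ≈ -26.197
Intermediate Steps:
11*((-3533 + 2547/(-2180))/(-1730 + 3214)) = 11*((-3533 + 2547*(-1/2180))/1484) = 11*((-3533 - 2547/2180)*(1/1484)) = 11*(-7704487/2180*1/1484) = 11*(-1100641/462160) = -12107051/462160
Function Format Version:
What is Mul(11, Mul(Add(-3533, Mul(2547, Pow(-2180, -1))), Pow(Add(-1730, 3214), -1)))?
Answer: Rational(-12107051, 462160) ≈ -26.197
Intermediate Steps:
Mul(11, Mul(Add(-3533, Mul(2547, Pow(-2180, -1))), Pow(Add(-1730, 3214), -1))) = Mul(11, Mul(Add(-3533, Mul(2547, Rational(-1, 2180))), Pow(1484, -1))) = Mul(11, Mul(Add(-3533, Rational(-2547, 2180)), Rational(1, 1484))) = Mul(11, Mul(Rational(-7704487, 2180), Rational(1, 1484))) = Mul(11, Rational(-1100641, 462160)) = Rational(-12107051, 462160)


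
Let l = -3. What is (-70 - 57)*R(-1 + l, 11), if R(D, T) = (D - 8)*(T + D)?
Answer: 10668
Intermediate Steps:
R(D, T) = (-8 + D)*(D + T)
(-70 - 57)*R(-1 + l, 11) = (-70 - 57)*((-1 - 3)**2 - 8*(-1 - 3) - 8*11 + (-1 - 3)*11) = -127*((-4)**2 - 8*(-4) - 88 - 4*11) = -127*(16 + 32 - 88 - 44) = -127*(-84) = 10668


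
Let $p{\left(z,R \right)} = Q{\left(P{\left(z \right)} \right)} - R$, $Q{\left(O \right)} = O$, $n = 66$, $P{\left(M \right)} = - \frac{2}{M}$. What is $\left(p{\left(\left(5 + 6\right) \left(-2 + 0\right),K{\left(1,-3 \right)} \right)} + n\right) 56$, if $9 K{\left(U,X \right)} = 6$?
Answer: $\frac{120904}{33} \approx 3663.8$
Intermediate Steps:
$K{\left(U,X \right)} = \frac{2}{3}$ ($K{\left(U,X \right)} = \frac{1}{9} \cdot 6 = \frac{2}{3}$)
$p{\left(z,R \right)} = - R - \frac{2}{z}$ ($p{\left(z,R \right)} = - \frac{2}{z} - R = - R - \frac{2}{z}$)
$\left(p{\left(\left(5 + 6\right) \left(-2 + 0\right),K{\left(1,-3 \right)} \right)} + n\right) 56 = \left(\left(\left(-1\right) \frac{2}{3} - \frac{2}{\left(5 + 6\right) \left(-2 + 0\right)}\right) + 66\right) 56 = \left(\left(- \frac{2}{3} - \frac{2}{11 \left(-2\right)}\right) + 66\right) 56 = \left(\left(- \frac{2}{3} - \frac{2}{-22}\right) + 66\right) 56 = \left(\left(- \frac{2}{3} - - \frac{1}{11}\right) + 66\right) 56 = \left(\left(- \frac{2}{3} + \frac{1}{11}\right) + 66\right) 56 = \left(- \frac{19}{33} + 66\right) 56 = \frac{2159}{33} \cdot 56 = \frac{120904}{33}$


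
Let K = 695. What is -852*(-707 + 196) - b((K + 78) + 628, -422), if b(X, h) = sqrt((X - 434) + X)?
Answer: 435372 - 8*sqrt(37) ≈ 4.3532e+5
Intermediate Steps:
b(X, h) = sqrt(-434 + 2*X) (b(X, h) = sqrt((-434 + X) + X) = sqrt(-434 + 2*X))
-852*(-707 + 196) - b((K + 78) + 628, -422) = -852*(-707 + 196) - sqrt(-434 + 2*((695 + 78) + 628)) = -852*(-511) - sqrt(-434 + 2*(773 + 628)) = 435372 - sqrt(-434 + 2*1401) = 435372 - sqrt(-434 + 2802) = 435372 - sqrt(2368) = 435372 - 8*sqrt(37)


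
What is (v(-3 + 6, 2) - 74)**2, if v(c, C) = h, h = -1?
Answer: 5625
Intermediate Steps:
v(c, C) = -1
(v(-3 + 6, 2) - 74)**2 = (-1 - 74)**2 = (-75)**2 = 5625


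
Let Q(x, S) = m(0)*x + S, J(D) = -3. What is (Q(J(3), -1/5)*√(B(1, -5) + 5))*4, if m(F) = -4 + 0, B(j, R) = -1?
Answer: 472/5 ≈ 94.400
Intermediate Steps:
m(F) = -4
Q(x, S) = S - 4*x (Q(x, S) = -4*x + S = S - 4*x)
(Q(J(3), -1/5)*√(B(1, -5) + 5))*4 = ((-1/5 - 4*(-3))*√(-1 + 5))*4 = ((-1*⅕ + 12)*√4)*4 = ((-⅕ + 12)*2)*4 = ((59/5)*2)*4 = (118/5)*4 = 472/5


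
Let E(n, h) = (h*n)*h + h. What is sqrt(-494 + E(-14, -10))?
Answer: 4*I*sqrt(119) ≈ 43.635*I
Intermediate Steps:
E(n, h) = h + n*h**2 (E(n, h) = n*h**2 + h = h + n*h**2)
sqrt(-494 + E(-14, -10)) = sqrt(-494 - 10*(1 - 10*(-14))) = sqrt(-494 - 10*(1 + 140)) = sqrt(-494 - 10*141) = sqrt(-494 - 1410) = sqrt(-1904) = 4*I*sqrt(119)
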